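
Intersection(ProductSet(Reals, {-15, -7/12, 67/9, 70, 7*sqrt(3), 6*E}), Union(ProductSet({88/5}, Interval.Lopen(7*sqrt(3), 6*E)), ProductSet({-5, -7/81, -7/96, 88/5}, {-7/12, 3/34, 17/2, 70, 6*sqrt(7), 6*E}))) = ProductSet({-5, -7/81, -7/96, 88/5}, {-7/12, 70, 6*E})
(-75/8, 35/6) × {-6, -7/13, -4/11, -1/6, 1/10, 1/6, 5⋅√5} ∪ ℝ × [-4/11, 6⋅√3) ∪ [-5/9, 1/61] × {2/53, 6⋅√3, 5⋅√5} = (ℝ × [-4/11, 6⋅√3)) ∪ ((-75/8, 35/6) × {-6, -7/13, -4/11, -1/6, 1/10, 1/6, 5⋅√5}) ∪ ([-5/9, 1/61] × {2/53, 6⋅√3, 5⋅√5})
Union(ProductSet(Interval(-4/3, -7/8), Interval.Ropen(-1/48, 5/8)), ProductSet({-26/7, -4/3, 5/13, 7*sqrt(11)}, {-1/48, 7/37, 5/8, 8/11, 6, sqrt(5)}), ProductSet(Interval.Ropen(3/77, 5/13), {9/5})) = Union(ProductSet({-26/7, -4/3, 5/13, 7*sqrt(11)}, {-1/48, 7/37, 5/8, 8/11, 6, sqrt(5)}), ProductSet(Interval(-4/3, -7/8), Interval.Ropen(-1/48, 5/8)), ProductSet(Interval.Ropen(3/77, 5/13), {9/5}))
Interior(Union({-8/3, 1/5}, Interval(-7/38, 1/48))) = Interval.open(-7/38, 1/48)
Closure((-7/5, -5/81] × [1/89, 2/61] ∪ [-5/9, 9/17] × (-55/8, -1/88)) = ([-7/5, -5/81] × [1/89, 2/61]) ∪ ([-5/9, 9/17] × [-55/8, -1/88])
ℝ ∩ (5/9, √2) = (5/9, √2)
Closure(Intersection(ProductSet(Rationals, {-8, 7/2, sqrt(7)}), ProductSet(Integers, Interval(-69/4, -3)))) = ProductSet(Integers, {-8})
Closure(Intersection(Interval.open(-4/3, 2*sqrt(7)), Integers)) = Range(-1, 6, 1)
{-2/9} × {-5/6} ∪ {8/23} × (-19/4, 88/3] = ({-2/9} × {-5/6}) ∪ ({8/23} × (-19/4, 88/3])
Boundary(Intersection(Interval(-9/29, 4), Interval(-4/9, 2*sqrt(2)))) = {-9/29, 2*sqrt(2)}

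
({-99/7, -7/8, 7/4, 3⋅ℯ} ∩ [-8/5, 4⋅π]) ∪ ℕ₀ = {-7/8, 7/4, 3⋅ℯ} ∪ ℕ₀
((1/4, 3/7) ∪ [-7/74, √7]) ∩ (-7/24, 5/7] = [-7/74, 5/7]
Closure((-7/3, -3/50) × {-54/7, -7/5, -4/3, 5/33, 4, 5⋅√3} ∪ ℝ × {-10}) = (ℝ × {-10}) ∪ ([-7/3, -3/50] × {-54/7, -7/5, -4/3, 5/33, 4, 5⋅√3})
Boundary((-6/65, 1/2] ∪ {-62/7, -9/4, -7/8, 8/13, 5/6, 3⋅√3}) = {-62/7, -9/4, -7/8, -6/65, 1/2, 8/13, 5/6, 3⋅√3}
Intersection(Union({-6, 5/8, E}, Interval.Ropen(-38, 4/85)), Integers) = Range(-38, 1, 1)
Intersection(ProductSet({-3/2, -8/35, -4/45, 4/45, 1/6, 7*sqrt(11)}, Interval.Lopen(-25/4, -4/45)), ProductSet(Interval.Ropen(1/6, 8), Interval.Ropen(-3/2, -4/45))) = ProductSet({1/6}, Interval.Ropen(-3/2, -4/45))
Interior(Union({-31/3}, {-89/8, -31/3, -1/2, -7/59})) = EmptySet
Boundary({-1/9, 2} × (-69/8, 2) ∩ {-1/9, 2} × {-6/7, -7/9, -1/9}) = {-1/9, 2} × {-6/7, -7/9, -1/9}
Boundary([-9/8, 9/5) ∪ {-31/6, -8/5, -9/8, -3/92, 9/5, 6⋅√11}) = {-31/6, -8/5, -9/8, 9/5, 6⋅√11}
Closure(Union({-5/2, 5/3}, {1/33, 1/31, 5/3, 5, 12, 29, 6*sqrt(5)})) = {-5/2, 1/33, 1/31, 5/3, 5, 12, 29, 6*sqrt(5)}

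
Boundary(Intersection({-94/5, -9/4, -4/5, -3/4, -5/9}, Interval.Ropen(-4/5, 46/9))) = {-4/5, -3/4, -5/9}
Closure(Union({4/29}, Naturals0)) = Union({4/29}, Naturals0)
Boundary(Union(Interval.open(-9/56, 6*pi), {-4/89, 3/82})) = {-9/56, 6*pi}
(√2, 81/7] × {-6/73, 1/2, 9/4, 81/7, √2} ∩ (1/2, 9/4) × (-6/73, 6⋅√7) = (√2, 9/4) × {1/2, 9/4, 81/7, √2}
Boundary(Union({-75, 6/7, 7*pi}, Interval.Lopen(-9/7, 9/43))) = {-75, -9/7, 9/43, 6/7, 7*pi}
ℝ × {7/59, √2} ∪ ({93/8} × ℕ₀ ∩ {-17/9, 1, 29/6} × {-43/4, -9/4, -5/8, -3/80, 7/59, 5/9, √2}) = ℝ × {7/59, √2}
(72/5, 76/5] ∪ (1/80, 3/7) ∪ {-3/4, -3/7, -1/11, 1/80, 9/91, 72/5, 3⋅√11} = {-3/4, -3/7, -1/11, 3⋅√11} ∪ [1/80, 3/7) ∪ [72/5, 76/5]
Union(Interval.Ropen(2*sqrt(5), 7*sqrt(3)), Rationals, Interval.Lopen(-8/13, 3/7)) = Union(Interval(-8/13, 3/7), Interval.Ropen(2*sqrt(5), 7*sqrt(3)), Rationals)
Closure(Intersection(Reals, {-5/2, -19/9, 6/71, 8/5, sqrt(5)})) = {-5/2, -19/9, 6/71, 8/5, sqrt(5)}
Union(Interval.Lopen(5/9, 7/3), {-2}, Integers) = Union(Integers, Interval.Lopen(5/9, 7/3))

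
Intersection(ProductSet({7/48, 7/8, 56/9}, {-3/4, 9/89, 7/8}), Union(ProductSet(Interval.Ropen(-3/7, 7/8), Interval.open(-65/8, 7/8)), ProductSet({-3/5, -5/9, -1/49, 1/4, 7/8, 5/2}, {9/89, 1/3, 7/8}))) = Union(ProductSet({7/48}, {-3/4, 9/89}), ProductSet({7/8}, {9/89, 7/8}))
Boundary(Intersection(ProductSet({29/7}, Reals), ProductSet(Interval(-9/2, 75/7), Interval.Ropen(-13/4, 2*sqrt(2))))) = ProductSet({29/7}, Interval(-13/4, 2*sqrt(2)))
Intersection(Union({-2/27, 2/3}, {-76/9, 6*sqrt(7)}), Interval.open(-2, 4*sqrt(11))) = {-2/27, 2/3}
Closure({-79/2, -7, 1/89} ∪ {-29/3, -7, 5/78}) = {-79/2, -29/3, -7, 1/89, 5/78}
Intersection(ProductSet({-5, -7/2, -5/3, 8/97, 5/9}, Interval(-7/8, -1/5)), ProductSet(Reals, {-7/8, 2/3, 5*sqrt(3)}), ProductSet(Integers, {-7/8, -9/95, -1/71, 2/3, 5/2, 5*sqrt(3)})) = ProductSet({-5}, {-7/8})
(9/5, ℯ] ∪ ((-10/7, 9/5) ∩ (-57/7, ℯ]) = (-10/7, 9/5) ∪ (9/5, ℯ]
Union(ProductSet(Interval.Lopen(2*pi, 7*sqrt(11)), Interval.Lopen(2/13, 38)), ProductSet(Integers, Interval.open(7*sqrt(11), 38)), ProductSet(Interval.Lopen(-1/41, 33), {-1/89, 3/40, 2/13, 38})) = Union(ProductSet(Integers, Interval.open(7*sqrt(11), 38)), ProductSet(Interval.Lopen(-1/41, 33), {-1/89, 3/40, 2/13, 38}), ProductSet(Interval.Lopen(2*pi, 7*sqrt(11)), Interval.Lopen(2/13, 38)))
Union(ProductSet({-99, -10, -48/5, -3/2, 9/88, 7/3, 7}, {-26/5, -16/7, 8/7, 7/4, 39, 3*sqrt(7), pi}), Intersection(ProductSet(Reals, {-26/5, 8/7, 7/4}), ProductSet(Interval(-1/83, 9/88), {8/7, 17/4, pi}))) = Union(ProductSet({-99, -10, -48/5, -3/2, 9/88, 7/3, 7}, {-26/5, -16/7, 8/7, 7/4, 39, 3*sqrt(7), pi}), ProductSet(Interval(-1/83, 9/88), {8/7}))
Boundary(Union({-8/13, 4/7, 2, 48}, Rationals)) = Reals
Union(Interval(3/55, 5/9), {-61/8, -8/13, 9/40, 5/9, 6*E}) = Union({-61/8, -8/13, 6*E}, Interval(3/55, 5/9))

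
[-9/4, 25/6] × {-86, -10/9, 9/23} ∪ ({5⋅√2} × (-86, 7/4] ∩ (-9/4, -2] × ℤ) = [-9/4, 25/6] × {-86, -10/9, 9/23}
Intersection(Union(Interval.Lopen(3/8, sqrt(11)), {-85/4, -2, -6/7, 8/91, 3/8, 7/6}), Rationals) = Union({-85/4, -2, -6/7, 8/91}, Intersection(Interval(3/8, sqrt(11)), Rationals))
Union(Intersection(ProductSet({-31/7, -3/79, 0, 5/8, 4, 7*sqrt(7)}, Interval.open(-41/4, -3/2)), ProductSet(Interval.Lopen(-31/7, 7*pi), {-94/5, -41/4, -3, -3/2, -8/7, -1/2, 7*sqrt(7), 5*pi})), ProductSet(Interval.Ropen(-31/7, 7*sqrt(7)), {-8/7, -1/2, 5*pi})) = Union(ProductSet({-3/79, 0, 5/8, 4, 7*sqrt(7)}, {-3}), ProductSet(Interval.Ropen(-31/7, 7*sqrt(7)), {-8/7, -1/2, 5*pi}))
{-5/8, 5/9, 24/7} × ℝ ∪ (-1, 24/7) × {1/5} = ({-5/8, 5/9, 24/7} × ℝ) ∪ ((-1, 24/7) × {1/5})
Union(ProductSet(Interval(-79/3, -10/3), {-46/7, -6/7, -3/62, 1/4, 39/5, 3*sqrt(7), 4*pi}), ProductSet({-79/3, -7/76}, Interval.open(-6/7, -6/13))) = Union(ProductSet({-79/3, -7/76}, Interval.open(-6/7, -6/13)), ProductSet(Interval(-79/3, -10/3), {-46/7, -6/7, -3/62, 1/4, 39/5, 3*sqrt(7), 4*pi}))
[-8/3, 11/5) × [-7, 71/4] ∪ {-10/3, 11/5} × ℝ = ({-10/3, 11/5} × ℝ) ∪ ([-8/3, 11/5) × [-7, 71/4])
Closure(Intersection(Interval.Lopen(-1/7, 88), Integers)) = Range(0, 89, 1)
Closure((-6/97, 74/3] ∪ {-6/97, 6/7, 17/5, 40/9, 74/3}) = [-6/97, 74/3]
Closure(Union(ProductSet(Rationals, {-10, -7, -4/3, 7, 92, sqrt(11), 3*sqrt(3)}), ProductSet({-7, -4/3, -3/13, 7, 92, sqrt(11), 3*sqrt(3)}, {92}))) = ProductSet(Reals, {-10, -7, -4/3, 7, 92, sqrt(11), 3*sqrt(3)})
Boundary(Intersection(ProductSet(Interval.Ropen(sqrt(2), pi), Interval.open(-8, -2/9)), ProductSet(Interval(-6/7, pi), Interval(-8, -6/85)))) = Union(ProductSet({sqrt(2), pi}, Interval(-8, -2/9)), ProductSet(Interval(sqrt(2), pi), {-8, -2/9}))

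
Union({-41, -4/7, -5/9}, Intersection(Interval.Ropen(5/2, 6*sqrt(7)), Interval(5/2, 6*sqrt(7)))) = Union({-41, -4/7, -5/9}, Interval.Ropen(5/2, 6*sqrt(7)))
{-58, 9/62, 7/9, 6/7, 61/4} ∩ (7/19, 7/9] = {7/9}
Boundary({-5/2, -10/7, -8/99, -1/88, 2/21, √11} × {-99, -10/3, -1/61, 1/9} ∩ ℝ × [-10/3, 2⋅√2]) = {-5/2, -10/7, -8/99, -1/88, 2/21, √11} × {-10/3, -1/61, 1/9}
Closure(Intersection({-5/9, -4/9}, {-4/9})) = {-4/9}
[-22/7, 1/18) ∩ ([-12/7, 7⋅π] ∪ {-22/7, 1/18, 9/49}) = {-22/7} ∪ [-12/7, 1/18)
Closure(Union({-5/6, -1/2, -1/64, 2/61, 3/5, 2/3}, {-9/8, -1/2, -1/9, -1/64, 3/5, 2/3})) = {-9/8, -5/6, -1/2, -1/9, -1/64, 2/61, 3/5, 2/3}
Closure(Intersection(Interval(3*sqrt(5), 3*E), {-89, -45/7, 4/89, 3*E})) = {3*E}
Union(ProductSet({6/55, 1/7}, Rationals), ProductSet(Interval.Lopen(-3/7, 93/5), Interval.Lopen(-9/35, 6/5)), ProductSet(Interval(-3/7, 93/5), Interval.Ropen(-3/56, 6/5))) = Union(ProductSet({6/55, 1/7}, Rationals), ProductSet(Interval(-3/7, 93/5), Interval.Ropen(-3/56, 6/5)), ProductSet(Interval.Lopen(-3/7, 93/5), Interval.Lopen(-9/35, 6/5)))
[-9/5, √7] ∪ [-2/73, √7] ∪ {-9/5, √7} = [-9/5, √7]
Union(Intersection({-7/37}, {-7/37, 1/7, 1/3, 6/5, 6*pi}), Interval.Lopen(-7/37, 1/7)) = Interval(-7/37, 1/7)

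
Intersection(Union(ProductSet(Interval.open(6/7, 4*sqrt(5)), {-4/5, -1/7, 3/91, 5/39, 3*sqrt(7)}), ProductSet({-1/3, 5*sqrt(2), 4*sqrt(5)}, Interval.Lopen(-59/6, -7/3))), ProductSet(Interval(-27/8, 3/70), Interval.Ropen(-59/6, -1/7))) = ProductSet({-1/3}, Interval.Lopen(-59/6, -7/3))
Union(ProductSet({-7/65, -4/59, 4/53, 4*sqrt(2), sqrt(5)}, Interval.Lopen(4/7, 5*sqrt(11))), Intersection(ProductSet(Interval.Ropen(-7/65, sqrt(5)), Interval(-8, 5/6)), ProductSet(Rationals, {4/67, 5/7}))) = Union(ProductSet({-7/65, -4/59, 4/53, 4*sqrt(2), sqrt(5)}, Interval.Lopen(4/7, 5*sqrt(11))), ProductSet(Intersection(Interval.Ropen(-7/65, sqrt(5)), Rationals), {4/67, 5/7}))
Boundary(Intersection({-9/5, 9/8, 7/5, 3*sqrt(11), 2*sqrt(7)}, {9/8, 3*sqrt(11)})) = {9/8, 3*sqrt(11)}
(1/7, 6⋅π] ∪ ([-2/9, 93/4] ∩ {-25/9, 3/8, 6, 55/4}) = (1/7, 6⋅π]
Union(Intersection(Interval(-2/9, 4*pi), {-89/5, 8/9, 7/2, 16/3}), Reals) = Reals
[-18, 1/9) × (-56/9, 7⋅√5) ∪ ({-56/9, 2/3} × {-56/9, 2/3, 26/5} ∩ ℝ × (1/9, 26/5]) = ({-56/9, 2/3} × {2/3, 26/5}) ∪ ([-18, 1/9) × (-56/9, 7⋅√5))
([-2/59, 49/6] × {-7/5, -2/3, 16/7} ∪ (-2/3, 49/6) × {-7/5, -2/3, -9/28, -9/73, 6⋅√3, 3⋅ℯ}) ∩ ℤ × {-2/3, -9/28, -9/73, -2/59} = {0, 1, …, 8} × {-2/3, -9/28, -9/73}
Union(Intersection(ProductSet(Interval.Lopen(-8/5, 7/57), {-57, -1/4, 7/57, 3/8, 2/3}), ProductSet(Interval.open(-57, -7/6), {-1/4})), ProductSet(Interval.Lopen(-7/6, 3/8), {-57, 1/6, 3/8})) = Union(ProductSet(Interval.open(-8/5, -7/6), {-1/4}), ProductSet(Interval.Lopen(-7/6, 3/8), {-57, 1/6, 3/8}))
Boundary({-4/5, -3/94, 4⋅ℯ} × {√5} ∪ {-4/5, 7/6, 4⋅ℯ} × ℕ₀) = ({-4/5, 7/6, 4⋅ℯ} × ℕ₀) ∪ ({-4/5, -3/94, 4⋅ℯ} × {√5})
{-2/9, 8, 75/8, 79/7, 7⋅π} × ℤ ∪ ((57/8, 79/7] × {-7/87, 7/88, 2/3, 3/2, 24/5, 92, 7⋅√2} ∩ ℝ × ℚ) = ({-2/9, 8, 75/8, 79/7, 7⋅π} × ℤ) ∪ ((57/8, 79/7] × {-7/87, 7/88, 2/3, 3/2, 24/5, 92})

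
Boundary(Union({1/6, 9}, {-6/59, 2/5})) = {-6/59, 1/6, 2/5, 9}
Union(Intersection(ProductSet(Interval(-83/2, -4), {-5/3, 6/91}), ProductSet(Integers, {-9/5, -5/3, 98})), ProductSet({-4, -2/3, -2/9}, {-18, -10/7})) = Union(ProductSet({-4, -2/3, -2/9}, {-18, -10/7}), ProductSet(Range(-41, -3, 1), {-5/3}))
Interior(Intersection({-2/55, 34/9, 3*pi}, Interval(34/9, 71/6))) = EmptySet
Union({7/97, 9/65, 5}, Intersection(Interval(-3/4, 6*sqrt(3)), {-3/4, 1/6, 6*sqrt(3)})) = {-3/4, 7/97, 9/65, 1/6, 5, 6*sqrt(3)}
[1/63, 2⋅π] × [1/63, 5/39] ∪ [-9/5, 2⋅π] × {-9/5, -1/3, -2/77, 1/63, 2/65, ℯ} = ([1/63, 2⋅π] × [1/63, 5/39]) ∪ ([-9/5, 2⋅π] × {-9/5, -1/3, -2/77, 1/63, 2/65, ℯ})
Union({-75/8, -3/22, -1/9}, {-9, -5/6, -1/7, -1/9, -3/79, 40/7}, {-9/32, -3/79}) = {-75/8, -9, -5/6, -9/32, -1/7, -3/22, -1/9, -3/79, 40/7}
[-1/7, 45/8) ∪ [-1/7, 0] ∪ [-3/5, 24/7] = [-3/5, 45/8)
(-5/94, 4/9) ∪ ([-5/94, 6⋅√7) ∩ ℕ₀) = (-5/94, 4/9) ∪ {0, 1, …, 15}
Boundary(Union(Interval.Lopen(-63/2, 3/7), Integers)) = Union(Complement(Integers, Interval.open(-63/2, 3/7)), {-63/2, 3/7})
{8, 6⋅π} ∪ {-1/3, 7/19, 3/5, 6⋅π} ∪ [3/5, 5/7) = {-1/3, 7/19, 8, 6⋅π} ∪ [3/5, 5/7)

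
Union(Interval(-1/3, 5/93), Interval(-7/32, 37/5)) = Interval(-1/3, 37/5)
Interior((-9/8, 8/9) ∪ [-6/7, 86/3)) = (-9/8, 86/3)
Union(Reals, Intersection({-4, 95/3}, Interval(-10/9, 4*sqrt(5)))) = Reals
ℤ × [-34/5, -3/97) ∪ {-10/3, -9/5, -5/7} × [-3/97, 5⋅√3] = (ℤ × [-34/5, -3/97)) ∪ ({-10/3, -9/5, -5/7} × [-3/97, 5⋅√3])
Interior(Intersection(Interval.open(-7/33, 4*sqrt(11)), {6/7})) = EmptySet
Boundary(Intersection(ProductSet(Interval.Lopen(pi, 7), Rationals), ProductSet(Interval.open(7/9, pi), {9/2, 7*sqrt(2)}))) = EmptySet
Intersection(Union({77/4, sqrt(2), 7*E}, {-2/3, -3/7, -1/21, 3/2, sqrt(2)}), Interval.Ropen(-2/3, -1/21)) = {-2/3, -3/7}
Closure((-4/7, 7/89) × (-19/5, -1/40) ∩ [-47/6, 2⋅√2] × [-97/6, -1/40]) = ({-4/7, 7/89} × [-19/5, -1/40]) ∪ ([-4/7, 7/89] × {-19/5, -1/40}) ∪ ((-4/7, 7/89) × (-19/5, -1/40))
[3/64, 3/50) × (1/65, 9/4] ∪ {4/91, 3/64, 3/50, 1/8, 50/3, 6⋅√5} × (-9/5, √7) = ([3/64, 3/50) × (1/65, 9/4]) ∪ ({4/91, 3/64, 3/50, 1/8, 50/3, 6⋅√5} × (-9/5, √7))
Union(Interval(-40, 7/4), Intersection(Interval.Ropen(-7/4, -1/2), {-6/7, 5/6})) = Interval(-40, 7/4)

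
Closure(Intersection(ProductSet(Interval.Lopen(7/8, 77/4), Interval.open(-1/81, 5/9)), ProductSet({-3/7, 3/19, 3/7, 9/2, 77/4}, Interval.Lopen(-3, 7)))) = ProductSet({9/2, 77/4}, Interval(-1/81, 5/9))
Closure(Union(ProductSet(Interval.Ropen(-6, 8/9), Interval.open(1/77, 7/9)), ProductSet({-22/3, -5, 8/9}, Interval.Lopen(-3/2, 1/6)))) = Union(ProductSet({-6, 8/9}, Interval(1/77, 7/9)), ProductSet({-22/3, -5, 8/9}, Interval(-3/2, 1/6)), ProductSet(Interval(-6, 8/9), {1/77, 7/9}), ProductSet(Interval.Ropen(-6, 8/9), Interval.open(1/77, 7/9)))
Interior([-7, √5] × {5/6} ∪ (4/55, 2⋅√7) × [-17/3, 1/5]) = (4/55, 2⋅√7) × (-17/3, 1/5)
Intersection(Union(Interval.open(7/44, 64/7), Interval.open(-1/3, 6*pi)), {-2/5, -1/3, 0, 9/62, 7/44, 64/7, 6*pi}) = {0, 9/62, 7/44, 64/7}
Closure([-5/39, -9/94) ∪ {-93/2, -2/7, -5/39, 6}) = {-93/2, -2/7, 6} ∪ [-5/39, -9/94]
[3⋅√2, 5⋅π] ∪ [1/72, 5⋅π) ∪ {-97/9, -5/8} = {-97/9, -5/8} ∪ [1/72, 5⋅π]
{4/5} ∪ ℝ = ℝ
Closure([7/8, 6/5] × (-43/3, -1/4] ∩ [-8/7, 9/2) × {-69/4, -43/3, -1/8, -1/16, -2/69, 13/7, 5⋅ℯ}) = ∅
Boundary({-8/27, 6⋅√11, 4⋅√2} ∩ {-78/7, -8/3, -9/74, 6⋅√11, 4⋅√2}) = {6⋅√11, 4⋅√2}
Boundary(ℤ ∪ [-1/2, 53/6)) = {-1/2, 53/6} ∪ (ℤ \ (-1/2, 53/6))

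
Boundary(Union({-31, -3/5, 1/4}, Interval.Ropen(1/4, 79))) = {-31, -3/5, 1/4, 79}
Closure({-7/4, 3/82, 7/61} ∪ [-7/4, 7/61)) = [-7/4, 7/61]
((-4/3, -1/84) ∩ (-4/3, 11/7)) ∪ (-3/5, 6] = (-4/3, 6]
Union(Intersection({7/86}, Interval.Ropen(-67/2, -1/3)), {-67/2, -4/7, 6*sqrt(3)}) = {-67/2, -4/7, 6*sqrt(3)}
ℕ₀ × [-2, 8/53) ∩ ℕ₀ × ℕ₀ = ℕ₀ × {0}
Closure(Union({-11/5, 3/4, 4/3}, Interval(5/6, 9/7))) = Union({-11/5, 3/4, 4/3}, Interval(5/6, 9/7))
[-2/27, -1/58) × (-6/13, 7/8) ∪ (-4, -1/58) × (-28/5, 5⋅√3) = (-4, -1/58) × (-28/5, 5⋅√3)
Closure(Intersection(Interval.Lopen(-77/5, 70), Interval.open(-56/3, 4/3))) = Interval(-77/5, 4/3)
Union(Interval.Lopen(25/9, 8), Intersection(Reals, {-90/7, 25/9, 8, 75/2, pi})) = Union({-90/7, 75/2}, Interval(25/9, 8))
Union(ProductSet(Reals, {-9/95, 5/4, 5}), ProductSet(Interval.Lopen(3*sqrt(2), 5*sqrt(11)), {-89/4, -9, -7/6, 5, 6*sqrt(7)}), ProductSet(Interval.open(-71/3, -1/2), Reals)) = Union(ProductSet(Interval.open(-71/3, -1/2), Reals), ProductSet(Interval.Lopen(3*sqrt(2), 5*sqrt(11)), {-89/4, -9, -7/6, 5, 6*sqrt(7)}), ProductSet(Reals, {-9/95, 5/4, 5}))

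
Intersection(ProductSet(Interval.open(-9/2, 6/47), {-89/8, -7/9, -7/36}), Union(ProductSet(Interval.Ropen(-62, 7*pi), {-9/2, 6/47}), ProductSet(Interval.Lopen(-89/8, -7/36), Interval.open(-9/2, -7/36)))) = ProductSet(Interval.Lopen(-9/2, -7/36), {-7/9})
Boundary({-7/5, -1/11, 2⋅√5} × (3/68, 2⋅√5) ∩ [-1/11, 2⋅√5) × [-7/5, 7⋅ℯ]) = {-1/11} × [3/68, 2⋅√5]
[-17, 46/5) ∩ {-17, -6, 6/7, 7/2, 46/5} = {-17, -6, 6/7, 7/2}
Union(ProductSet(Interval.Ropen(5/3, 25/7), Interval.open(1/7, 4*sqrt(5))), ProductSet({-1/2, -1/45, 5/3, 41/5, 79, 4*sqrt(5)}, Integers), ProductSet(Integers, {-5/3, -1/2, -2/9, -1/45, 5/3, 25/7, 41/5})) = Union(ProductSet({-1/2, -1/45, 5/3, 41/5, 79, 4*sqrt(5)}, Integers), ProductSet(Integers, {-5/3, -1/2, -2/9, -1/45, 5/3, 25/7, 41/5}), ProductSet(Interval.Ropen(5/3, 25/7), Interval.open(1/7, 4*sqrt(5))))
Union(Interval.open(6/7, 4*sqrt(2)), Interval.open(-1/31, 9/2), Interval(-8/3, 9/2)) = Interval.Ropen(-8/3, 4*sqrt(2))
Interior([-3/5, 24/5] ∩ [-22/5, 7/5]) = (-3/5, 7/5)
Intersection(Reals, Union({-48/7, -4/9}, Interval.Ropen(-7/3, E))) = Union({-48/7}, Interval.Ropen(-7/3, E))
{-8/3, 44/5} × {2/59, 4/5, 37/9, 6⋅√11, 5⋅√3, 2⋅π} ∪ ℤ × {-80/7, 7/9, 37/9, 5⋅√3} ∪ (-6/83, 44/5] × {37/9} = ((-6/83, 44/5] × {37/9}) ∪ (ℤ × {-80/7, 7/9, 37/9, 5⋅√3}) ∪ ({-8/3, 44/5} × {2/59, 4/5, 37/9, 6⋅√11, 5⋅√3, 2⋅π})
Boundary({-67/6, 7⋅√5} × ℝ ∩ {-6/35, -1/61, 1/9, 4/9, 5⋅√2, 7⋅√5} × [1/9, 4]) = {7⋅√5} × [1/9, 4]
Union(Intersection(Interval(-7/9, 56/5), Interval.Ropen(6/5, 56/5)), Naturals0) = Union(Interval.Ropen(6/5, 56/5), Naturals0)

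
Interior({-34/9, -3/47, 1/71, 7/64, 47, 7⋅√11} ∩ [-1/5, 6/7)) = ∅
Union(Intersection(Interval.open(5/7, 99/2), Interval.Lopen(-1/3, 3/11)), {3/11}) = {3/11}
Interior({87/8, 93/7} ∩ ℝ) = ∅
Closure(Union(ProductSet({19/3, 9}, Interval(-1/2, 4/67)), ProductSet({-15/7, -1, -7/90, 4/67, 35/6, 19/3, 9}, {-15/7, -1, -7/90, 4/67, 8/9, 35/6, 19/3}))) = Union(ProductSet({19/3, 9}, Interval(-1/2, 4/67)), ProductSet({-15/7, -1, -7/90, 4/67, 35/6, 19/3, 9}, {-15/7, -1, -7/90, 4/67, 8/9, 35/6, 19/3}))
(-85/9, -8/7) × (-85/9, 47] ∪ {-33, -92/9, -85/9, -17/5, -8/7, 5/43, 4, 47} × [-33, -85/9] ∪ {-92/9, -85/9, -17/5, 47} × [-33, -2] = ({-92/9, -85/9, -17/5, 47} × [-33, -2]) ∪ ((-85/9, -8/7) × (-85/9, 47]) ∪ ({-33, -92/9, -85/9, -17/5, -8/7, 5/43, 4, 47} × [-33, -85/9])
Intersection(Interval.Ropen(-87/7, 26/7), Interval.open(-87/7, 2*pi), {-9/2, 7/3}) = {-9/2, 7/3}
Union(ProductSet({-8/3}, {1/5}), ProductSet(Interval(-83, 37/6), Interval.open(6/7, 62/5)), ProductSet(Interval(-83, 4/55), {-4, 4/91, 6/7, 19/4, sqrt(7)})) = Union(ProductSet({-8/3}, {1/5}), ProductSet(Interval(-83, 4/55), {-4, 4/91, 6/7, 19/4, sqrt(7)}), ProductSet(Interval(-83, 37/6), Interval.open(6/7, 62/5)))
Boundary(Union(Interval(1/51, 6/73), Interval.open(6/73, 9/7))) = {1/51, 9/7}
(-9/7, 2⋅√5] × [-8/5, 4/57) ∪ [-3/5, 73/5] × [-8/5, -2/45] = ([-3/5, 73/5] × [-8/5, -2/45]) ∪ ((-9/7, 2⋅√5] × [-8/5, 4/57))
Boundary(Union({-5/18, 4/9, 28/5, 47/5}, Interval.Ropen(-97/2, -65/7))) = {-97/2, -65/7, -5/18, 4/9, 28/5, 47/5}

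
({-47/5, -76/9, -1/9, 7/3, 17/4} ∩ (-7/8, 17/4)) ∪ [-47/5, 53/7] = [-47/5, 53/7]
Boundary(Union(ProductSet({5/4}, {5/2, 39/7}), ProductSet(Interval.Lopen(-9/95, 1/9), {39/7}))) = Union(ProductSet({5/4}, {5/2, 39/7}), ProductSet(Interval(-9/95, 1/9), {39/7}))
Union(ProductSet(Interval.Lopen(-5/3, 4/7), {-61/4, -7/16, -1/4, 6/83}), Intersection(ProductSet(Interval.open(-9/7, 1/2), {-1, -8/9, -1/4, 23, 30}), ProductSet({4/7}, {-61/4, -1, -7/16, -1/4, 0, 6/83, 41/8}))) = ProductSet(Interval.Lopen(-5/3, 4/7), {-61/4, -7/16, -1/4, 6/83})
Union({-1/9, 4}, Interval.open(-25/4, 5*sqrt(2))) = Interval.open(-25/4, 5*sqrt(2))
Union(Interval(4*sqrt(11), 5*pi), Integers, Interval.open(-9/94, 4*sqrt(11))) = Union(Integers, Interval.Lopen(-9/94, 5*pi))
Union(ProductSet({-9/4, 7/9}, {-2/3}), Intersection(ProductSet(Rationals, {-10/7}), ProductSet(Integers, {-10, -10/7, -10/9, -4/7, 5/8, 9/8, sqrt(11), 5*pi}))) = Union(ProductSet({-9/4, 7/9}, {-2/3}), ProductSet(Integers, {-10/7}))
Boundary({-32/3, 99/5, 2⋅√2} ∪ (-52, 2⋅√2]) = {-52, 99/5, 2⋅√2}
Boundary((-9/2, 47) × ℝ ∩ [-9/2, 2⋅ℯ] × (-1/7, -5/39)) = ({-9/2, 2⋅ℯ} × [-1/7, -5/39]) ∪ ([-9/2, 2⋅ℯ] × {-1/7, -5/39})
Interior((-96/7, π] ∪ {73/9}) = (-96/7, π)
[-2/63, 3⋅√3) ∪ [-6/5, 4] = [-6/5, 3⋅√3)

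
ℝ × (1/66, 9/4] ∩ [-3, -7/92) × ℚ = [-3, -7/92) × (ℚ ∩ (1/66, 9/4])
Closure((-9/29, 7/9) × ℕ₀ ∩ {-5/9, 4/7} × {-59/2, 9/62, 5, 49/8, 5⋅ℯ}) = {4/7} × {5}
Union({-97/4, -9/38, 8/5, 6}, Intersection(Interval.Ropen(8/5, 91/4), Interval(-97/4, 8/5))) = {-97/4, -9/38, 8/5, 6}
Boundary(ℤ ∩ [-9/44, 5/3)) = {0, 1}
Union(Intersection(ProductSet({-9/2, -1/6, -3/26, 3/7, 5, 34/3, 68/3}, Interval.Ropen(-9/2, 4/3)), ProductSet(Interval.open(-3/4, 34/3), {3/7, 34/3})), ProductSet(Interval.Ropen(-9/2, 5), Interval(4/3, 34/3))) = Union(ProductSet({-1/6, -3/26, 3/7, 5}, {3/7}), ProductSet(Interval.Ropen(-9/2, 5), Interval(4/3, 34/3)))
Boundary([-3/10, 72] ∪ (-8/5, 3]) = {-8/5, 72}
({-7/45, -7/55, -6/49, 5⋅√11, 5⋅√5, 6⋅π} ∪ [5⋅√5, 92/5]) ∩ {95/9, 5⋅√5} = {5⋅√5}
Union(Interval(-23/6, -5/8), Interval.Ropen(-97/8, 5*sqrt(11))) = Interval.Ropen(-97/8, 5*sqrt(11))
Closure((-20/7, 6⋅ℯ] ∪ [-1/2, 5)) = [-20/7, 6⋅ℯ]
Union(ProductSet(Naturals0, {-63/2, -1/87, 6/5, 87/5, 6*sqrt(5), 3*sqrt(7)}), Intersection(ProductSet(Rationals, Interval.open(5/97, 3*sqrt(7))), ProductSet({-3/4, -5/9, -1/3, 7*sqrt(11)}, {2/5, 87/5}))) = Union(ProductSet({-3/4, -5/9, -1/3}, {2/5}), ProductSet(Naturals0, {-63/2, -1/87, 6/5, 87/5, 6*sqrt(5), 3*sqrt(7)}))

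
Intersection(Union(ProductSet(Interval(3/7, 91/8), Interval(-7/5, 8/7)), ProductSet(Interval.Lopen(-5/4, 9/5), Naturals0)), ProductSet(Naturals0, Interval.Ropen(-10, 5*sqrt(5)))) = Union(ProductSet(Range(0, 2, 1), Range(0, 12, 1)), ProductSet(Range(1, 12, 1), Interval(-7/5, 8/7)))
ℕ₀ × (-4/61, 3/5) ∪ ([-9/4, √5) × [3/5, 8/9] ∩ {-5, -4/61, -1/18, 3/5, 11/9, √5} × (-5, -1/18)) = ℕ₀ × (-4/61, 3/5)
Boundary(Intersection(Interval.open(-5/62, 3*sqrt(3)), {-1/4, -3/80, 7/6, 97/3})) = {-3/80, 7/6}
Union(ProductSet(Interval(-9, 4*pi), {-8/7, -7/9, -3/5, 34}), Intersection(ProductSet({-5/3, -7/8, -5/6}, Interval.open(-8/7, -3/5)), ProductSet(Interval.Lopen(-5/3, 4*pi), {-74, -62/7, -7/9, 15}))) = ProductSet(Interval(-9, 4*pi), {-8/7, -7/9, -3/5, 34})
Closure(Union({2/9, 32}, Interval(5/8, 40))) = Union({2/9}, Interval(5/8, 40))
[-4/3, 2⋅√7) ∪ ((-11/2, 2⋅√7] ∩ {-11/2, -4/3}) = [-4/3, 2⋅√7)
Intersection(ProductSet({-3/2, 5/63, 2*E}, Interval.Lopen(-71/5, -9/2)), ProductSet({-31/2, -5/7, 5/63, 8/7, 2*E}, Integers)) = ProductSet({5/63, 2*E}, Range(-14, -4, 1))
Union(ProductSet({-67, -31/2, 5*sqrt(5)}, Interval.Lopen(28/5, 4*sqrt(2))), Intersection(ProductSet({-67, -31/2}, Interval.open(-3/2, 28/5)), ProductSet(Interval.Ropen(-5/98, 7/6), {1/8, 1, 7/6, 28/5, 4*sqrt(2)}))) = ProductSet({-67, -31/2, 5*sqrt(5)}, Interval.Lopen(28/5, 4*sqrt(2)))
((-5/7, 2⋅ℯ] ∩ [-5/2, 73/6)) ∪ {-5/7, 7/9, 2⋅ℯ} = [-5/7, 2⋅ℯ]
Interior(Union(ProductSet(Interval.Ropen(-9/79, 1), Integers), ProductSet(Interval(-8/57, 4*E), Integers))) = EmptySet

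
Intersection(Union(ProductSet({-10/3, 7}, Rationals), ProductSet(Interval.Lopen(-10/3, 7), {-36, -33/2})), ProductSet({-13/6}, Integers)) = ProductSet({-13/6}, {-36})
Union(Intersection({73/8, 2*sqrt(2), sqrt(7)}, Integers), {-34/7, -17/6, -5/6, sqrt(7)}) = {-34/7, -17/6, -5/6, sqrt(7)}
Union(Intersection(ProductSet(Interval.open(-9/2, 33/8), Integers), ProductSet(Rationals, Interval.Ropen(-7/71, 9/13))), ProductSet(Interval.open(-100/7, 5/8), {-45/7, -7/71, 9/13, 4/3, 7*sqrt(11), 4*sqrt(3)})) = Union(ProductSet(Intersection(Interval.open(-9/2, 33/8), Rationals), Range(0, 1, 1)), ProductSet(Interval.open(-100/7, 5/8), {-45/7, -7/71, 9/13, 4/3, 7*sqrt(11), 4*sqrt(3)}))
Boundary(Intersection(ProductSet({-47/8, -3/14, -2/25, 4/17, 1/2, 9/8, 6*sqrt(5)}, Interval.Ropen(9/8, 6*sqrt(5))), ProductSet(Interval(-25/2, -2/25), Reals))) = ProductSet({-47/8, -3/14, -2/25}, Interval(9/8, 6*sqrt(5)))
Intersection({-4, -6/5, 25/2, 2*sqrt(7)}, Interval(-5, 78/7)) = {-4, -6/5, 2*sqrt(7)}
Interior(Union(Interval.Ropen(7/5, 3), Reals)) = Interval(-oo, oo)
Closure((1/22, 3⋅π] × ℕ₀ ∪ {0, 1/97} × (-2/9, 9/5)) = ({0, 1/97} × [-2/9, 9/5]) ∪ ([1/22, 3⋅π] × ℕ₀)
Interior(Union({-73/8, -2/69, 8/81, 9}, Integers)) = EmptySet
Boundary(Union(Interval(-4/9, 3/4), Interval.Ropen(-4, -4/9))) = {-4, 3/4}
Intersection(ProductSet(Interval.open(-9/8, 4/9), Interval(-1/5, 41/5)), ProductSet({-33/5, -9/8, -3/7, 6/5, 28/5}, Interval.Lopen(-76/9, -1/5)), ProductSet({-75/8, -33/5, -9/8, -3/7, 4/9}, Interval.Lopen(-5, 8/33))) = ProductSet({-3/7}, {-1/5})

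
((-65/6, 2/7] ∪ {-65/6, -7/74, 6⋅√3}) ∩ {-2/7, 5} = {-2/7}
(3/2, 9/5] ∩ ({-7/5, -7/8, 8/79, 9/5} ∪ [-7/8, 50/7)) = (3/2, 9/5]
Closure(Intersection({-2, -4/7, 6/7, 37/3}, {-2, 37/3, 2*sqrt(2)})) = {-2, 37/3}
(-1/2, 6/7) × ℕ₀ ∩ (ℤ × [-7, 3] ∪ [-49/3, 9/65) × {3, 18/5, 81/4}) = ((-1/2, 9/65) × {3}) ∪ ({0} × {0, 1, 2, 3})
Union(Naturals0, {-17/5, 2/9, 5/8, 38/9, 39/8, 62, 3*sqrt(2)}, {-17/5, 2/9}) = Union({-17/5, 2/9, 5/8, 38/9, 39/8, 3*sqrt(2)}, Naturals0)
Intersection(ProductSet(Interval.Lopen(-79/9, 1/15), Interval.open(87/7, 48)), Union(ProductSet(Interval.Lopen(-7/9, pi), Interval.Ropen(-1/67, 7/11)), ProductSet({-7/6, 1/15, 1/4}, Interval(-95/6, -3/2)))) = EmptySet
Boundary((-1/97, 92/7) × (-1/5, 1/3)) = ({-1/97, 92/7} × [-1/5, 1/3]) ∪ ([-1/97, 92/7] × {-1/5, 1/3})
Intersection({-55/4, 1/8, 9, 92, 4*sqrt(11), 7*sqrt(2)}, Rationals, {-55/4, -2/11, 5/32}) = {-55/4}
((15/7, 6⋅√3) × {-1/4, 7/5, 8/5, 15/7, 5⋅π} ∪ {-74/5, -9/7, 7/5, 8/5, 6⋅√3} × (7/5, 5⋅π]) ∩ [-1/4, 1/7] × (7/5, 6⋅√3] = ∅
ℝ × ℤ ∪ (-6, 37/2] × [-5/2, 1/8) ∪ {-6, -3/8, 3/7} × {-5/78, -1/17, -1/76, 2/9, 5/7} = (ℝ × ℤ) ∪ ({-6, -3/8, 3/7} × {-5/78, -1/17, -1/76, 2/9, 5/7}) ∪ ((-6, 37/2] × [-5/2, 1/8))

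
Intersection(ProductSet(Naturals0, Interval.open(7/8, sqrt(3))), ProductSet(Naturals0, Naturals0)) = ProductSet(Naturals0, Range(1, 2, 1))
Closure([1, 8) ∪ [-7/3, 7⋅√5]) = [-7/3, 7⋅√5]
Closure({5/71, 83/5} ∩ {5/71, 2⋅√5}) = {5/71}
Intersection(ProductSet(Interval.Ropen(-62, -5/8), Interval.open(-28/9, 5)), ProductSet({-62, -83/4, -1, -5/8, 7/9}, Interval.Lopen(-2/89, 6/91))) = ProductSet({-62, -83/4, -1}, Interval.Lopen(-2/89, 6/91))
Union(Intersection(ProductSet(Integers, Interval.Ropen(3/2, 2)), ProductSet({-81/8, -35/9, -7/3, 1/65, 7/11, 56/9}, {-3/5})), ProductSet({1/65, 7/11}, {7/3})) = ProductSet({1/65, 7/11}, {7/3})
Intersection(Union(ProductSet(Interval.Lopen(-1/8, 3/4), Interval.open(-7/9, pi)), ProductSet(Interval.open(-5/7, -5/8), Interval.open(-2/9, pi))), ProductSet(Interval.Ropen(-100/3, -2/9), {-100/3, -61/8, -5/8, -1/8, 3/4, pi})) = ProductSet(Interval.open(-5/7, -5/8), {-1/8, 3/4})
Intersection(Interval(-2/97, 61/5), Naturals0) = Range(0, 13, 1)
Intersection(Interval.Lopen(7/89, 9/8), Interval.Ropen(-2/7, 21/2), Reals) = Interval.Lopen(7/89, 9/8)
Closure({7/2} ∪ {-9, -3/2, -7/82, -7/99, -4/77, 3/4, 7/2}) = {-9, -3/2, -7/82, -7/99, -4/77, 3/4, 7/2}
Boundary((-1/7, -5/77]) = {-1/7, -5/77}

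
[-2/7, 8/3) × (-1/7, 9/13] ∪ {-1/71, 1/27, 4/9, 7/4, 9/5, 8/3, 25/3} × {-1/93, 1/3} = ([-2/7, 8/3) × (-1/7, 9/13]) ∪ ({-1/71, 1/27, 4/9, 7/4, 9/5, 8/3, 25/3} × {-1/93, 1/3})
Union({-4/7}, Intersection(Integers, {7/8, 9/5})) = {-4/7}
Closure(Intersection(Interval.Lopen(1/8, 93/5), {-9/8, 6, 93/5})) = {6, 93/5}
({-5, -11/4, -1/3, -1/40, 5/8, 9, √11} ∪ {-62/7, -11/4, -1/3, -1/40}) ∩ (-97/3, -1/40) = {-62/7, -5, -11/4, -1/3}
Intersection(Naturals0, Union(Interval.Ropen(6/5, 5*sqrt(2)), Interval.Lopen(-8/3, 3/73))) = Union(Range(0, 1, 1), Range(2, 8, 1))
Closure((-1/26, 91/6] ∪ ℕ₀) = [-1/26, 91/6] ∪ ℕ₀ ∪ (ℕ₀ \ (-1/26, 91/6))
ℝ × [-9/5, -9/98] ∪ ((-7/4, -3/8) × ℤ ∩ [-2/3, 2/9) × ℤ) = ([-2/3, -3/8) × ℤ) ∪ (ℝ × [-9/5, -9/98])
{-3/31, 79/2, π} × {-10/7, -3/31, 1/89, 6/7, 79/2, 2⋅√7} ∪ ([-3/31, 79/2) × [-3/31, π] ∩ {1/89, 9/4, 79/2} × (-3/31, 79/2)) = ({1/89, 9/4} × (-3/31, π]) ∪ ({-3/31, 79/2, π} × {-10/7, -3/31, 1/89, 6/7, 79/2, 2⋅√7})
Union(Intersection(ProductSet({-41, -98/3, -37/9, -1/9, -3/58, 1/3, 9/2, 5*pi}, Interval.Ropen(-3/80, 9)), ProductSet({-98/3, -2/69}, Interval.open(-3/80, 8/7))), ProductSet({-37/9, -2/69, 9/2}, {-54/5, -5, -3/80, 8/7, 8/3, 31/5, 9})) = Union(ProductSet({-98/3}, Interval.open(-3/80, 8/7)), ProductSet({-37/9, -2/69, 9/2}, {-54/5, -5, -3/80, 8/7, 8/3, 31/5, 9}))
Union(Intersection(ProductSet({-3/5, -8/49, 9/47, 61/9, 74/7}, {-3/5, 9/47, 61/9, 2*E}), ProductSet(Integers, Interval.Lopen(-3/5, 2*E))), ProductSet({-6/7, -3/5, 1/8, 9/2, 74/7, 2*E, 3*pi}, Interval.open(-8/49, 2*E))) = ProductSet({-6/7, -3/5, 1/8, 9/2, 74/7, 2*E, 3*pi}, Interval.open(-8/49, 2*E))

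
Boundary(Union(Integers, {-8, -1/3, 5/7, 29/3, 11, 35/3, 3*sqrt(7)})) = Union({-1/3, 5/7, 29/3, 35/3, 3*sqrt(7)}, Integers)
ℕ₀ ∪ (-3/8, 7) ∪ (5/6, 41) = (-3/8, 41] ∪ ℕ₀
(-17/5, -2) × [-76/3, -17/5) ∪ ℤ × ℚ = (ℤ × ℚ) ∪ ((-17/5, -2) × [-76/3, -17/5))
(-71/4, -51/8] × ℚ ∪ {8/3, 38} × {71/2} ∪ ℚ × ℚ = (ℚ ∪ [-71/4, -51/8]) × ℚ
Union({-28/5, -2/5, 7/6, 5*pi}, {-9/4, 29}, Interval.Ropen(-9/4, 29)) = Union({-28/5}, Interval(-9/4, 29))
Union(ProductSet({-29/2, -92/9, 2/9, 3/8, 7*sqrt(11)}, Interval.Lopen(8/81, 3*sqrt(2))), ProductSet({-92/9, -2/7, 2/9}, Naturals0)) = Union(ProductSet({-92/9, -2/7, 2/9}, Naturals0), ProductSet({-29/2, -92/9, 2/9, 3/8, 7*sqrt(11)}, Interval.Lopen(8/81, 3*sqrt(2))))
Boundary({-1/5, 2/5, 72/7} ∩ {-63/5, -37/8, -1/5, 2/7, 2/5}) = {-1/5, 2/5}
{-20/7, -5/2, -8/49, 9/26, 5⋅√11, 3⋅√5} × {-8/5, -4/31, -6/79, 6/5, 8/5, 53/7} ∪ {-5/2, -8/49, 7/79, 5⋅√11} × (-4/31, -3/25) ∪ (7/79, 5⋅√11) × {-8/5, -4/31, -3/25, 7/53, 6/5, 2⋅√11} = ({-5/2, -8/49, 7/79, 5⋅√11} × (-4/31, -3/25)) ∪ ((7/79, 5⋅√11) × {-8/5, -4/31, -3/25, 7/53, 6/5, 2⋅√11}) ∪ ({-20/7, -5/2, -8/49, 9/26, 5⋅√11, 3⋅√5} × {-8/5, -4/31, -6/79, 6/5, 8/5, 53/7})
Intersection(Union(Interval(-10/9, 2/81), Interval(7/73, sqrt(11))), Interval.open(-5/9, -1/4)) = Interval.open(-5/9, -1/4)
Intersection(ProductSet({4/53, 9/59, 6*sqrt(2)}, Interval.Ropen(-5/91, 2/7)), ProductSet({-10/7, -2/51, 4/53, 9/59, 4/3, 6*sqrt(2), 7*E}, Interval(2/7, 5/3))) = EmptySet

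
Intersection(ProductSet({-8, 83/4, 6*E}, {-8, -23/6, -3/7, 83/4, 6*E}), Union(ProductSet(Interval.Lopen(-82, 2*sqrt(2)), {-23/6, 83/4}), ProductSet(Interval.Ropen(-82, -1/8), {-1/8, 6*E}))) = ProductSet({-8}, {-23/6, 83/4, 6*E})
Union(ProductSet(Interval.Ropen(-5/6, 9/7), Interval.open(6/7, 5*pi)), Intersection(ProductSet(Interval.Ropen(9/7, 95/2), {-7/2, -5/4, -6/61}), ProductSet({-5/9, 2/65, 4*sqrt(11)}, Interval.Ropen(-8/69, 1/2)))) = Union(ProductSet({4*sqrt(11)}, {-6/61}), ProductSet(Interval.Ropen(-5/6, 9/7), Interval.open(6/7, 5*pi)))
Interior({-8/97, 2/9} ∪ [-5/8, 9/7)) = (-5/8, 9/7)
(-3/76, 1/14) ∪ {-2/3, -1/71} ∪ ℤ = ℤ ∪ {-2/3} ∪ (-3/76, 1/14)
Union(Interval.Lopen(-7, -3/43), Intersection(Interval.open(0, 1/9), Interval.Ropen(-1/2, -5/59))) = Interval.Lopen(-7, -3/43)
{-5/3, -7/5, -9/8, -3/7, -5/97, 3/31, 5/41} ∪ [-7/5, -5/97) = {-5/3, 3/31, 5/41} ∪ [-7/5, -5/97]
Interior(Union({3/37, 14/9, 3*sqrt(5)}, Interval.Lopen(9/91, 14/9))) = Interval.open(9/91, 14/9)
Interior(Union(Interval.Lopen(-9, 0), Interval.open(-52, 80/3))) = Interval.open(-52, 80/3)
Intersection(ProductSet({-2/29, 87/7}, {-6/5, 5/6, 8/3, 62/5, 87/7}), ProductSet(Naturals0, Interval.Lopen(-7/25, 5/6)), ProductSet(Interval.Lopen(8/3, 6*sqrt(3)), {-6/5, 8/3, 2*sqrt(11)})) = EmptySet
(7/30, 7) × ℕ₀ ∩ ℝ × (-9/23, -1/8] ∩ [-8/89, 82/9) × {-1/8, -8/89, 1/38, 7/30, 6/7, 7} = ∅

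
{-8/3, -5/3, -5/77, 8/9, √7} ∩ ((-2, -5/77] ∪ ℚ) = {-8/3, -5/3, -5/77, 8/9}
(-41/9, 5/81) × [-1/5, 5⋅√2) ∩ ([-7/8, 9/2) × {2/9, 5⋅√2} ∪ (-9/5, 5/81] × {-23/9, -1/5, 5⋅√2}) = ((-9/5, 5/81) × {-1/5}) ∪ ([-7/8, 5/81) × {2/9})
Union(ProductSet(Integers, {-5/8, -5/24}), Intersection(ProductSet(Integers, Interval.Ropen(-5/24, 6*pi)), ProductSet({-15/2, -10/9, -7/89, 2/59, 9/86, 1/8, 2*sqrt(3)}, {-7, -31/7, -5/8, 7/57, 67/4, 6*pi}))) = ProductSet(Integers, {-5/8, -5/24})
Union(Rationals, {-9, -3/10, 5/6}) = Rationals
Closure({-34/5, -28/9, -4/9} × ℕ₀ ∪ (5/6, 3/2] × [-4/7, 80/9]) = ([5/6, 3/2] × [-4/7, 80/9]) ∪ ({-34/5, -28/9, -4/9} × (ℕ₀ ∪ (ℕ₀ \ (-4/7, 80/9))))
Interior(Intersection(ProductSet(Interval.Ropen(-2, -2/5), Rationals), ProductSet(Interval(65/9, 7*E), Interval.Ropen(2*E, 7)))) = EmptySet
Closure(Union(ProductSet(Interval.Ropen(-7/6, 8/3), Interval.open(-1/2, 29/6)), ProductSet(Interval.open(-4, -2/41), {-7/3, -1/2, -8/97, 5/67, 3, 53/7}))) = Union(ProductSet({-7/6, 8/3}, Interval(-1/2, 29/6)), ProductSet(Interval(-4, -2/41), {-7/3, -1/2, 53/7}), ProductSet(Interval.Ropen(-4, -2/41), {-7/3, -1/2, -8/97, 5/67, 3, 53/7}), ProductSet(Interval(-7/6, 8/3), {-1/2, 29/6}), ProductSet(Interval.Ropen(-7/6, 8/3), Interval.open(-1/2, 29/6)))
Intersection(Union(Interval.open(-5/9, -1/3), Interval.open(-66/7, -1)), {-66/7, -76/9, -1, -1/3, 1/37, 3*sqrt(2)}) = {-76/9}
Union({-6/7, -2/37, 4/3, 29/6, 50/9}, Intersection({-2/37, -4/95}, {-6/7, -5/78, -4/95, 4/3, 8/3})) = {-6/7, -2/37, -4/95, 4/3, 29/6, 50/9}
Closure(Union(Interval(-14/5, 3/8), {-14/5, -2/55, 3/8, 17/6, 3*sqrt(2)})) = Union({17/6, 3*sqrt(2)}, Interval(-14/5, 3/8))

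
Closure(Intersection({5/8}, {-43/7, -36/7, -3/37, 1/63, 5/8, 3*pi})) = {5/8}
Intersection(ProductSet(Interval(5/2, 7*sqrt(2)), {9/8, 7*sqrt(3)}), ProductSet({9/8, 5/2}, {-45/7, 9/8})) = ProductSet({5/2}, {9/8})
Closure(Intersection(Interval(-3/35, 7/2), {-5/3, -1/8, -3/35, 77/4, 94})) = {-3/35}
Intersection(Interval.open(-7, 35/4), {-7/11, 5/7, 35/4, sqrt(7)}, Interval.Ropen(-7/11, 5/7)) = {-7/11}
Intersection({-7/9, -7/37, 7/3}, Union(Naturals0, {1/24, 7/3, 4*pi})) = {7/3}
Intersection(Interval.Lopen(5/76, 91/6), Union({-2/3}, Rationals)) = Intersection(Interval.Lopen(5/76, 91/6), Rationals)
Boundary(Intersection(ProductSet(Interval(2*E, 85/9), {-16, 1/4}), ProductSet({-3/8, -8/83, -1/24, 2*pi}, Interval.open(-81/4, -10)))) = ProductSet({2*pi}, {-16})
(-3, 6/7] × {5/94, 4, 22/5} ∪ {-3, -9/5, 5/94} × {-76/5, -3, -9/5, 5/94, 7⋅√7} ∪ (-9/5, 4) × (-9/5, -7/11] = ((-3, 6/7] × {5/94, 4, 22/5}) ∪ ((-9/5, 4) × (-9/5, -7/11]) ∪ ({-3, -9/5, 5/94} × {-76/5, -3, -9/5, 5/94, 7⋅√7})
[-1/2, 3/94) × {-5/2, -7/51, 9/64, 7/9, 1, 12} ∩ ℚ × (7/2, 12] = (ℚ ∩ [-1/2, 3/94)) × {12}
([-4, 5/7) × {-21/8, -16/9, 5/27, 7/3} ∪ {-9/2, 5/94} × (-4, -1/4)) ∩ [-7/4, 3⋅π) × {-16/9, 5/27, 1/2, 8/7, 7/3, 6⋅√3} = [-7/4, 5/7) × {-16/9, 5/27, 7/3}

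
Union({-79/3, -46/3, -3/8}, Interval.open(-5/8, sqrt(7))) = Union({-79/3, -46/3}, Interval.open(-5/8, sqrt(7)))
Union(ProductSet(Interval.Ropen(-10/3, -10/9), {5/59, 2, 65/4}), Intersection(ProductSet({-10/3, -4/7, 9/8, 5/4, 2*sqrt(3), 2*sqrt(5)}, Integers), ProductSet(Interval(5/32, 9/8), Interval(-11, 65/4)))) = Union(ProductSet({9/8}, Range(-11, 17, 1)), ProductSet(Interval.Ropen(-10/3, -10/9), {5/59, 2, 65/4}))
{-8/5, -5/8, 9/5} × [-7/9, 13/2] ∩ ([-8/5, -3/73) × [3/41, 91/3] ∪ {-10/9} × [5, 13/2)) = {-8/5, -5/8} × [3/41, 13/2]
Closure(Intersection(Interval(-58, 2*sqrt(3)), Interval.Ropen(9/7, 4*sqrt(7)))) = Interval(9/7, 2*sqrt(3))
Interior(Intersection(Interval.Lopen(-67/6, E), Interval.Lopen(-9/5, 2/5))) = Interval.open(-9/5, 2/5)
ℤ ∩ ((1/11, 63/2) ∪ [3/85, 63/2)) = {1, 2, …, 31}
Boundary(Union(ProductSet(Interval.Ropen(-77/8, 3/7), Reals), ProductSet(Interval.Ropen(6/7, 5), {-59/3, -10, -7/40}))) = Union(ProductSet({-77/8, 3/7}, Reals), ProductSet(Interval(6/7, 5), {-59/3, -10, -7/40}))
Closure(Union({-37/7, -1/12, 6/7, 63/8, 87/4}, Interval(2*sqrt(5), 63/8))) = Union({-37/7, -1/12, 6/7, 87/4}, Interval(2*sqrt(5), 63/8))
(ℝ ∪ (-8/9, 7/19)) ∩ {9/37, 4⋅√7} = {9/37, 4⋅√7}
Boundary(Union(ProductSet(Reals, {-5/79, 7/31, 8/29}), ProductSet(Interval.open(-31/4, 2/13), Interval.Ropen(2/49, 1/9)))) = Union(ProductSet({-31/4, 2/13}, Interval(2/49, 1/9)), ProductSet(Interval(-oo, oo), {-5/79, 7/31, 8/29}), ProductSet(Interval(-31/4, 2/13), {2/49, 1/9}))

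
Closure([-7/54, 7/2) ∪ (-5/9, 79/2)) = [-5/9, 79/2]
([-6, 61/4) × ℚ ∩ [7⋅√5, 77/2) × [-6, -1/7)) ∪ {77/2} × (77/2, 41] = {77/2} × (77/2, 41]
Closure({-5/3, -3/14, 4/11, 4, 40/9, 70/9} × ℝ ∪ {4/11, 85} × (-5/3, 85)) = ({4/11, 85} × [-5/3, 85]) ∪ ({-5/3, -3/14, 4/11, 4, 40/9, 70/9} × ℝ)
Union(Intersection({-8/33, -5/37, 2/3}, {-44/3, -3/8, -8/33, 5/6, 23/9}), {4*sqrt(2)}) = {-8/33, 4*sqrt(2)}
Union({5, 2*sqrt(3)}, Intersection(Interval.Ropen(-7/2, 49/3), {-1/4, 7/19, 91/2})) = {-1/4, 7/19, 5, 2*sqrt(3)}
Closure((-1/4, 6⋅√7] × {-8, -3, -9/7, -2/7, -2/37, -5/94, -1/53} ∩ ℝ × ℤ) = [-1/4, 6⋅√7] × {-8, -3}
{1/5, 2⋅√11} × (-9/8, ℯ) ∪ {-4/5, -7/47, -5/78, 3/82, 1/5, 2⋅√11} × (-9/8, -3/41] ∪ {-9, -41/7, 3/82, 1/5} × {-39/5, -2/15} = ({-9, -41/7, 3/82, 1/5} × {-39/5, -2/15}) ∪ ({1/5, 2⋅√11} × (-9/8, ℯ)) ∪ ({-4/5, -7/47, -5/78, 3/82, 1/5, 2⋅√11} × (-9/8, -3/41])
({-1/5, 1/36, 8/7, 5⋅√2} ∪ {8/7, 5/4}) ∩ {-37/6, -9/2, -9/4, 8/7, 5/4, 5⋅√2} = {8/7, 5/4, 5⋅√2}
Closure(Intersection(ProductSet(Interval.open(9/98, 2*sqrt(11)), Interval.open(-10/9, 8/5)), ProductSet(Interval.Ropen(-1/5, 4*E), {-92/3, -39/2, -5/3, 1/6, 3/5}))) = ProductSet(Interval(9/98, 2*sqrt(11)), {1/6, 3/5})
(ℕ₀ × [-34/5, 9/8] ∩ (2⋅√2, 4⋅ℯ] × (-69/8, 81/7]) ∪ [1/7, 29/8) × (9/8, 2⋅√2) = ({3, 4, …, 10} × [-34/5, 9/8]) ∪ ([1/7, 29/8) × (9/8, 2⋅√2))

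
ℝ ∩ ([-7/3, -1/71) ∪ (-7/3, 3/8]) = [-7/3, 3/8]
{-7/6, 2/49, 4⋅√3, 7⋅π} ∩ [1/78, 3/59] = {2/49}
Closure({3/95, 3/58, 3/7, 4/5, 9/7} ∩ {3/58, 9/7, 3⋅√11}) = {3/58, 9/7}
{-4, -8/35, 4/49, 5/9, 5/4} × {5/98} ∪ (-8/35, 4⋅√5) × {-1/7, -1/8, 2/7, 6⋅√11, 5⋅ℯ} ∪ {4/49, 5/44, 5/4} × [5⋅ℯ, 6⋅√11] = ({-4, -8/35, 4/49, 5/9, 5/4} × {5/98}) ∪ ({4/49, 5/44, 5/4} × [5⋅ℯ, 6⋅√11]) ∪ ((-8/35, 4⋅√5) × {-1/7, -1/8, 2/7, 6⋅√11, 5⋅ℯ})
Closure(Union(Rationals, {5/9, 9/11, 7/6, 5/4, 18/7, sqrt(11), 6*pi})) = Reals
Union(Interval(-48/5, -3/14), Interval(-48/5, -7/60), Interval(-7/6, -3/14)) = Interval(-48/5, -7/60)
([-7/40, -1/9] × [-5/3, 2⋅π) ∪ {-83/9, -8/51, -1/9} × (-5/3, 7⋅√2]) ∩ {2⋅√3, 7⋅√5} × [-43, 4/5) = ∅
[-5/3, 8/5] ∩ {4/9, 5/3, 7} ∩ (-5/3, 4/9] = {4/9}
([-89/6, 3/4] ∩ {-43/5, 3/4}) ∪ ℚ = ℚ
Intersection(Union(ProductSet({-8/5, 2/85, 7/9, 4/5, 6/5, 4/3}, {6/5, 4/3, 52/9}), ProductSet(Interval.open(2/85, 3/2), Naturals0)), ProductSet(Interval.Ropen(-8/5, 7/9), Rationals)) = Union(ProductSet({-8/5, 2/85}, {6/5, 4/3, 52/9}), ProductSet(Interval.open(2/85, 7/9), Naturals0))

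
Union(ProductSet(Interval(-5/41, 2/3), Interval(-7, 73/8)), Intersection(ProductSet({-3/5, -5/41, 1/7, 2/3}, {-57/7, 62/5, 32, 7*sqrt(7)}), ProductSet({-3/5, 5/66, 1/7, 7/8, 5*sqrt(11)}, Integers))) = Union(ProductSet({-3/5, 1/7}, {32}), ProductSet(Interval(-5/41, 2/3), Interval(-7, 73/8)))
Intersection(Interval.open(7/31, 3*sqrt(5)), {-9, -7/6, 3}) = {3}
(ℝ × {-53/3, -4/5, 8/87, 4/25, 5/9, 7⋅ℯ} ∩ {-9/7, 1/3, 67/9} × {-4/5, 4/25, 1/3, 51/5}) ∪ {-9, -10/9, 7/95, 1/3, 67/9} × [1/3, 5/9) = ({-9/7, 1/3, 67/9} × {-4/5, 4/25}) ∪ ({-9, -10/9, 7/95, 1/3, 67/9} × [1/3, 5/9))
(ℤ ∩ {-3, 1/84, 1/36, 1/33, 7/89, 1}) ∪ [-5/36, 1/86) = {-3, 1} ∪ [-5/36, 1/86)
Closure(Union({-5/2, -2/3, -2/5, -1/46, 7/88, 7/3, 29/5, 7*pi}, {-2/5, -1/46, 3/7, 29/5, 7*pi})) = {-5/2, -2/3, -2/5, -1/46, 7/88, 3/7, 7/3, 29/5, 7*pi}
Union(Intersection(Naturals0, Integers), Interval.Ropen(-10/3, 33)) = Union(Interval(-10/3, 33), Naturals0)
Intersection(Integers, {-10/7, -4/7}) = EmptySet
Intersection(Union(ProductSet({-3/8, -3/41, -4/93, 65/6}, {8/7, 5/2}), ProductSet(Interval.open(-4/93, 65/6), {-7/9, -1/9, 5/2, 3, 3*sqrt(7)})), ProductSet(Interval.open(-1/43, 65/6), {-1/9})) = ProductSet(Interval.open(-1/43, 65/6), {-1/9})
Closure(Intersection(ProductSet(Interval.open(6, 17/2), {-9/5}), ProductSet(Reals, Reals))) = ProductSet(Interval(6, 17/2), {-9/5})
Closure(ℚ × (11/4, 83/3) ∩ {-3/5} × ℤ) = {-3/5} × {3, 4, …, 27}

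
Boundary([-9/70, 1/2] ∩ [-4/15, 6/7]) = {-9/70, 1/2}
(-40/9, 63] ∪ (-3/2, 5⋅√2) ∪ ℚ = ℚ ∪ [-40/9, 63]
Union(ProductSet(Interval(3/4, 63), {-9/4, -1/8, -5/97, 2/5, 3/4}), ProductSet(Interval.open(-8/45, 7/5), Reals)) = Union(ProductSet(Interval.open(-8/45, 7/5), Reals), ProductSet(Interval(3/4, 63), {-9/4, -1/8, -5/97, 2/5, 3/4}))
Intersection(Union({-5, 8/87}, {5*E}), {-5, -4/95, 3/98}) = {-5}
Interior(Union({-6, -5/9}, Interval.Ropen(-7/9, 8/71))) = Interval.open(-7/9, 8/71)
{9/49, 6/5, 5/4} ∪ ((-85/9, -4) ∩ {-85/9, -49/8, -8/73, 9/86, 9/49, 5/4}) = {-49/8, 9/49, 6/5, 5/4}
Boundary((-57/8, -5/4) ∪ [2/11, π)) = {-57/8, -5/4, 2/11, π}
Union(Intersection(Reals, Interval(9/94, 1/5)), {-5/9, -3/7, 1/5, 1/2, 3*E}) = Union({-5/9, -3/7, 1/2, 3*E}, Interval(9/94, 1/5))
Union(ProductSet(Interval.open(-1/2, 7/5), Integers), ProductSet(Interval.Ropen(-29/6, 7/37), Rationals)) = Union(ProductSet(Interval.Ropen(-29/6, 7/37), Rationals), ProductSet(Interval.open(-1/2, 7/5), Integers))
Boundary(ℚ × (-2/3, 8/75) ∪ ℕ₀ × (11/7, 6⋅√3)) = (ℝ × [-2/3, 8/75]) ∪ (ℕ₀ × [11/7, 6⋅√3])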